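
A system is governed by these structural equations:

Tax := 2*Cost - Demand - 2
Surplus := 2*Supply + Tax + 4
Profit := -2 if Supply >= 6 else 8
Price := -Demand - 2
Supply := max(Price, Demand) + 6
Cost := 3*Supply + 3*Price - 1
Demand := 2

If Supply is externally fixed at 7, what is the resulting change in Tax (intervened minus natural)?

do(Supply=7) replaces the equation Supply := max(Price, Demand) + 6 with the constant Supply = 7.
Price = -Demand - 2  [with Demand=2]  = -4
Cost = 3*Supply + 3*Price - 1  [with Supply=7, Price=-4]  = 8
Tax = 2*Cost - Demand - 2  [with Cost=8, Demand=2]  = 12
Without intervention: Price = -Demand - 2  [with Demand=2]  = -4; Supply = max(Price, Demand) + 6  [with Price=-4, Demand=2]  = 8; Cost = 3*Supply + 3*Price - 1  [with Supply=8, Price=-4]  = 11; Tax = 2*Cost - Demand - 2  [with Cost=11, Demand=2]  = 18.
Change = 12 − 18 = -6.

-6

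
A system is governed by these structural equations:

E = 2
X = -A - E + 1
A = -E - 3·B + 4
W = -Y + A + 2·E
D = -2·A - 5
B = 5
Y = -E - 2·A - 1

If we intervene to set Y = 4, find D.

21

The intervention breaks the incoming arrows to Y: Y = -E - 2·A - 1 no longer applies, and Y = 4.
No directed path runs from Y to D, so D keeps its natural value.
A = -E - 3·B + 4  [with E=2, B=5]  = -13
D = -2·A - 5  [with A=-13]  = 21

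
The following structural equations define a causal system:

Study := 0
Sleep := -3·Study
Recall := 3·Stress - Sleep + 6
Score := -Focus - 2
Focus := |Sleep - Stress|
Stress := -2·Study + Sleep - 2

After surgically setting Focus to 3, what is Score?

-5

Intervening sets Focus = 3 and removes its equation (Focus := |Sleep - Stress|).
Score = -Focus - 2  [with Focus=3]  = -5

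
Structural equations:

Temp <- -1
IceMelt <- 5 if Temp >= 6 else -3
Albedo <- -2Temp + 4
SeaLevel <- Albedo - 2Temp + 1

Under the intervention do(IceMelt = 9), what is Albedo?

6

The intervention breaks the incoming arrows to IceMelt: IceMelt <- 5 if Temp >= 6 else -3 no longer applies, and IceMelt = 9.
Since Albedo is not a descendant of the intervened variable, it is unaffected.
Albedo = -2Temp + 4  [with Temp=-1]  = 6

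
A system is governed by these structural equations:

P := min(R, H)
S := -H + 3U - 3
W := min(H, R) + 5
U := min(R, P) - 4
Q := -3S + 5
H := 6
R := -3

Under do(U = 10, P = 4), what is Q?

-58

The joint intervention fixes U = 10, P = 4, removing each variable's own equation.
S = -H + 3U - 3  [with H=6, U=10]  = 21
Q = -3S + 5  [with S=21]  = -58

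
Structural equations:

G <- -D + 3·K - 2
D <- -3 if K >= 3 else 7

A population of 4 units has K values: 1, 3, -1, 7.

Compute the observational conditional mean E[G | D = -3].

16

E[G|D=-3] averages over only the 2 units with D=-3 (K = 3, 7): G = 10, 22, mean 16.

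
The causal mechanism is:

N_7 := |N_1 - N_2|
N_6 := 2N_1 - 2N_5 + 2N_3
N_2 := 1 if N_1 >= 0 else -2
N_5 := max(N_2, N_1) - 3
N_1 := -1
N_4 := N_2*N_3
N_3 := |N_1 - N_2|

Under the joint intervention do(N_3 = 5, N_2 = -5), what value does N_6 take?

16

Setting N_3 = 5, N_2 = -5 by intervention discards those variables' equations.
N_5 = max(N_2, N_1) - 3  [with N_2=-5, N_1=-1]  = -4
N_6 = 2N_1 - 2N_5 + 2N_3  [with N_1=-1, N_5=-4, N_3=5]  = 16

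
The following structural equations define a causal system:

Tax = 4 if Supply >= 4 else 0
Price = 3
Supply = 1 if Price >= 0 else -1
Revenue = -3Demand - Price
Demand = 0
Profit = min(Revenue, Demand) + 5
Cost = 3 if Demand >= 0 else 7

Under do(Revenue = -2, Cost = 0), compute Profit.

3

Setting Revenue = -2, Cost = 0 by intervention discards those variables' equations.
Profit = min(Revenue, Demand) + 5  [with Revenue=-2, Demand=0]  = 3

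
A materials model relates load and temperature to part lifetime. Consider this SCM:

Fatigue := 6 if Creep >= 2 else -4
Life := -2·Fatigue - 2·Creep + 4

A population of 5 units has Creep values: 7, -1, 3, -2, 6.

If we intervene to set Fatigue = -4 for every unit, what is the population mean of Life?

6.8

Under do(Fatigue=-4), Fatigue's equation is replaced by Fatigue=-4 for every unit. Per-unit Life: -2, 14, 6, 16, 0. Mean = 6.8.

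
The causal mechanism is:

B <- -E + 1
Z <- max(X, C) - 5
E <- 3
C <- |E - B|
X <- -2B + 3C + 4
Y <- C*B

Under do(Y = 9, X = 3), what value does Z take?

0

The joint intervention fixes Y = 9, X = 3, removing each variable's own equation.
B = -E + 1  [with E=3]  = -2
C = |E - B|  [with E=3, B=-2]  = 5
Z = max(X, C) - 5  [with X=3, C=5]  = 0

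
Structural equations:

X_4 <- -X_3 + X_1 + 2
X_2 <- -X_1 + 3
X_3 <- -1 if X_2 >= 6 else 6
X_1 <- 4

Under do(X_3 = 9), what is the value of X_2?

-1

Under do(X_3=9), the mechanism X_3 <- -1 if X_2 >= 6 else 6 is discarded; X_3 is fixed at 9.
Since X_2 is not a descendant of the intervened variable, it is unaffected.
X_2 = -X_1 + 3  [with X_1=4]  = -1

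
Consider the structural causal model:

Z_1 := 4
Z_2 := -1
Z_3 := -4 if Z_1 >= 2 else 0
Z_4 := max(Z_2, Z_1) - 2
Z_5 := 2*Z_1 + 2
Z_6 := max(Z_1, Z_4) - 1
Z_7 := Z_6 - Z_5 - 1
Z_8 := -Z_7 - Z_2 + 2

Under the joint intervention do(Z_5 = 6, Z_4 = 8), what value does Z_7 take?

0

Setting Z_5 = 6, Z_4 = 8 by intervention discards those variables' equations.
Z_6 = max(Z_1, Z_4) - 1  [with Z_1=4, Z_4=8]  = 7
Z_7 = Z_6 - Z_5 - 1  [with Z_6=7, Z_5=6]  = 0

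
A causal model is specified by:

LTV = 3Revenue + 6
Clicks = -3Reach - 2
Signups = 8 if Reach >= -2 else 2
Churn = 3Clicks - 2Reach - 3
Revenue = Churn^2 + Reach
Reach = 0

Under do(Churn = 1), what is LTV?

Under do(Churn=1), the mechanism Churn = 3Clicks - 2Reach - 3 is discarded; Churn is fixed at 1.
Revenue = Churn^2 + Reach  [with Churn=1, Reach=0]  = 1
LTV = 3Revenue + 6  [with Revenue=1]  = 9

9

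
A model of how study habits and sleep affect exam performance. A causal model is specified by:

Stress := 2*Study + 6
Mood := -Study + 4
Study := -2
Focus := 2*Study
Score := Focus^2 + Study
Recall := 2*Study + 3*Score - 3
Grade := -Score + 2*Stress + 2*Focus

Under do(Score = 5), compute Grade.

-9

The intervention breaks the incoming arrows to Score: Score := Focus^2 + Study no longer applies, and Score = 5.
Stress = 2*Study + 6  [with Study=-2]  = 2
Focus = 2*Study  [with Study=-2]  = -4
Grade = -Score + 2*Stress + 2*Focus  [with Score=5, Stress=2, Focus=-4]  = -9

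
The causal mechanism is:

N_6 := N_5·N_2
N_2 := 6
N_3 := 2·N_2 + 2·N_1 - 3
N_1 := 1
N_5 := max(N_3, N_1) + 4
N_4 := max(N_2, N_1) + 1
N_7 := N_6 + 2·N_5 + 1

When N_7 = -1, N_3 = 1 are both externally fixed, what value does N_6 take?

Setting N_7 = -1, N_3 = 1 by intervention discards those variables' equations.
N_5 = max(N_3, N_1) + 4  [with N_3=1, N_1=1]  = 5
N_6 = N_5·N_2  [with N_5=5, N_2=6]  = 30

30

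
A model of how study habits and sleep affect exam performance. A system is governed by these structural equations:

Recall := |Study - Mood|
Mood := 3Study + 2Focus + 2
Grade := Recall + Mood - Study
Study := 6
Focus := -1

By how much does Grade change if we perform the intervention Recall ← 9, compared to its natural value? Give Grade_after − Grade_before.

-3

Intervening sets Recall = 9 and removes its equation (Recall := |Study - Mood|).
Mood = 3Study + 2Focus + 2  [with Study=6, Focus=-1]  = 18
Grade = Recall + Mood - Study  [with Recall=9, Mood=18, Study=6]  = 21
Without intervention: Mood = 3Study + 2Focus + 2  [with Study=6, Focus=-1]  = 18; Recall = |Study - Mood|  [with Study=6, Mood=18]  = 12; Grade = Recall + Mood - Study  [with Recall=12, Mood=18, Study=6]  = 24.
Change = 21 − 24 = -3.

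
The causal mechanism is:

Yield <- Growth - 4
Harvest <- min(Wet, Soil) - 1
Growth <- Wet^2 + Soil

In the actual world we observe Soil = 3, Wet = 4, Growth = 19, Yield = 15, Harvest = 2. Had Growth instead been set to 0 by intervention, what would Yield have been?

The intervention breaks the incoming arrows to Growth: Growth <- Wet^2 + Soil no longer applies, and Growth = 0.
Yield = Growth - 4  [with Growth=0]  = -4

-4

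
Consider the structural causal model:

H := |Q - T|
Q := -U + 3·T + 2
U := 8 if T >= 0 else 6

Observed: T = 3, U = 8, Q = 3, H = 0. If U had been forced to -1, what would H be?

Under do(U=-1), the mechanism U := 8 if T >= 0 else 6 is discarded; U is fixed at -1.
Q = -U + 3·T + 2  [with U=-1, T=3]  = 12
H = |Q - T|  [with Q=12, T=3]  = 9

9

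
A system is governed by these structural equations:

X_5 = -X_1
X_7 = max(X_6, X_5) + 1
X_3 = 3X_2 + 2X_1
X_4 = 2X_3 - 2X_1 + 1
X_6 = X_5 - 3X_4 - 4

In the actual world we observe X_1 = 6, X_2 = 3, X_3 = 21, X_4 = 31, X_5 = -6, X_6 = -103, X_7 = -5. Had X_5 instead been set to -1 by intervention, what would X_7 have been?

Under do(X_5=-1), the mechanism X_5 = -X_1 is discarded; X_5 is fixed at -1.
X_3 = 3X_2 + 2X_1  [with X_2=3, X_1=6]  = 21
X_4 = 2X_3 - 2X_1 + 1  [with X_3=21, X_1=6]  = 31
X_6 = X_5 - 3X_4 - 4  [with X_5=-1, X_4=31]  = -98
X_7 = max(X_6, X_5) + 1  [with X_6=-98, X_5=-1]  = 0

0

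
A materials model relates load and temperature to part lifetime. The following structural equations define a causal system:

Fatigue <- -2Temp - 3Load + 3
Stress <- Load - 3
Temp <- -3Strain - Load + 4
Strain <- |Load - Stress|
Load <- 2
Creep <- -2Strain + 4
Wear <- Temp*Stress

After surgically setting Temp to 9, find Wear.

Under do(Temp=9), the mechanism Temp <- -3Strain - Load + 4 is discarded; Temp is fixed at 9.
Stress = Load - 3  [with Load=2]  = -1
Wear = Temp*Stress  [with Temp=9, Stress=-1]  = -9

-9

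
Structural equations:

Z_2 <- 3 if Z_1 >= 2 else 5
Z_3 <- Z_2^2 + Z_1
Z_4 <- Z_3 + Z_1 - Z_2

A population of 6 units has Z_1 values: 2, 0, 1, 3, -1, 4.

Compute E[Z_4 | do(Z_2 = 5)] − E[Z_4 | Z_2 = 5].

The intervention sets Z_2=5 in all 6 units regardless of Z_1. Recomputing Z_4 per unit gives 24, 20, 22, 26, 18, 28; average 23.
E[Z_4|Z_2=5] averages over only the 3 units with Z_2=5 (Z_1 = 0, 1, -1): Z_4 = 20, 22, 18, mean 20.
Difference = 23 − 20 = 3.

3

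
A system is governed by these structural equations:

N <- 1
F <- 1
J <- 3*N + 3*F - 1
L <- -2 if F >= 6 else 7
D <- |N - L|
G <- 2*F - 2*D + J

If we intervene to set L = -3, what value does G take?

-1

Under do(L=-3), the mechanism L <- -2 if F >= 6 else 7 is discarded; L is fixed at -3.
J = 3*N + 3*F - 1  [with N=1, F=1]  = 5
D = |N - L|  [with N=1, L=-3]  = 4
G = 2*F - 2*D + J  [with F=1, D=4, J=5]  = -1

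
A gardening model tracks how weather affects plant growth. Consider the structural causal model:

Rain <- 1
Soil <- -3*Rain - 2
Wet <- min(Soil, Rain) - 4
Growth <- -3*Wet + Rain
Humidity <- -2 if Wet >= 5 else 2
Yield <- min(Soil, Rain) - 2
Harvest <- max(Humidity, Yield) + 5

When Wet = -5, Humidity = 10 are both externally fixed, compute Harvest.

Under do(Wet = -5, Humidity = 10), each intervened variable's structural equation is replaced by its fixed value.
Soil = -3*Rain - 2  [with Rain=1]  = -5
Yield = min(Soil, Rain) - 2  [with Soil=-5, Rain=1]  = -7
Harvest = max(Humidity, Yield) + 5  [with Humidity=10, Yield=-7]  = 15

15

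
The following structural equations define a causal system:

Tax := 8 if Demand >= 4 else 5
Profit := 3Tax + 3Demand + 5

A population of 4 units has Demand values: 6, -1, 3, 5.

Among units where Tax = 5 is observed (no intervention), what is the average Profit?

23

Conditioning on Tax=5 selects the 2 unit(s) with Demand ∈ {-1, 3}. Their Profit values: 17, 29. Mean = 23.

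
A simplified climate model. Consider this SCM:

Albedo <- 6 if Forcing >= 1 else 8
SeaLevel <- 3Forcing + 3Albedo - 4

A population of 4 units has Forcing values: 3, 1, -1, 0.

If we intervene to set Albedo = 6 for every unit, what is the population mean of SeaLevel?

do(Albedo=6) breaks Albedo's dependence on Forcing. With Albedo=6 fixed, SeaLevel across the units is 23, 17, 11, 14, mean 16.25.

16.25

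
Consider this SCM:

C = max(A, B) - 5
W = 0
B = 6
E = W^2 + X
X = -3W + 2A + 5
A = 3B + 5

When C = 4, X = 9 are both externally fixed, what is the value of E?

Setting C = 4, X = 9 by intervention discards those variables' equations.
E = W^2 + X  [with W=0, X=9]  = 9

9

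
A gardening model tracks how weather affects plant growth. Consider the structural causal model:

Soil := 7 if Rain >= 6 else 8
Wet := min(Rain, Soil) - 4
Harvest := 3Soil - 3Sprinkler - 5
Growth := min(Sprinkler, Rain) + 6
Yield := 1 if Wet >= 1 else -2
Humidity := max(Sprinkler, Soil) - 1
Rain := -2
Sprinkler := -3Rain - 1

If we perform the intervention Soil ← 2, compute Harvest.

-14

The intervention breaks the incoming arrows to Soil: Soil := 7 if Rain >= 6 else 8 no longer applies, and Soil = 2.
Sprinkler = -3Rain - 1  [with Rain=-2]  = 5
Harvest = 3Soil - 3Sprinkler - 5  [with Soil=2, Sprinkler=5]  = -14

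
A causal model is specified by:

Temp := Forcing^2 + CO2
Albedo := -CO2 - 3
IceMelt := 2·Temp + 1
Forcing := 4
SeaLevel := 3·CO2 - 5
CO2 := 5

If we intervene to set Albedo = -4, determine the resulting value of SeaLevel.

The intervention breaks the incoming arrows to Albedo: Albedo := -CO2 - 3 no longer applies, and Albedo = -4.
Since SeaLevel is not a descendant of the intervened variable, it is unaffected.
SeaLevel = 3·CO2 - 5  [with CO2=5]  = 10

10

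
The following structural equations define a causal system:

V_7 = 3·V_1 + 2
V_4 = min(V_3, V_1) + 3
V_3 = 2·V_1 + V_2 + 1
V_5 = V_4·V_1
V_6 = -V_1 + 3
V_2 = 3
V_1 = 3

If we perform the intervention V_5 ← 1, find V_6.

The intervention breaks the incoming arrows to V_5: V_5 = V_4·V_1 no longer applies, and V_5 = 1.
Since V_6 is not a descendant of the intervened variable, it is unaffected.
V_6 = -V_1 + 3  [with V_1=3]  = 0

0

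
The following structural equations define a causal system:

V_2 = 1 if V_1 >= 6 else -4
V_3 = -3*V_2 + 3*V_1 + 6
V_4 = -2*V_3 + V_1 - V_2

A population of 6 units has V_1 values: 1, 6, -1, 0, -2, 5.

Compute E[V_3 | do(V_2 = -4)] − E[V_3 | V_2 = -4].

2.7

do(V_2=-4) breaks V_2's dependence on V_1. With V_2=-4 fixed, V_3 across the units is 21, 36, 15, 18, 12, 33, mean 22.5.
Observing V_2=-4 restricts to units where V_2's equation naturally yields -4: V_1 ∈ {1, -1, 0, -2, 5}. In that subpopulation V_3 = 21, 15, 18, 12, 33, mean 19.8.
Difference = 22.5 − 19.8 = 2.7.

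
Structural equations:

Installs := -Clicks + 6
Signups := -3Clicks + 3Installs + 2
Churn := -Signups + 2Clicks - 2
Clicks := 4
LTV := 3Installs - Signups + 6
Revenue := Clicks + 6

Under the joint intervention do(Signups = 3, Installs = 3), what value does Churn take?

3

The joint intervention fixes Signups = 3, Installs = 3, removing each variable's own equation.
Churn = -Signups + 2Clicks - 2  [with Signups=3, Clicks=4]  = 3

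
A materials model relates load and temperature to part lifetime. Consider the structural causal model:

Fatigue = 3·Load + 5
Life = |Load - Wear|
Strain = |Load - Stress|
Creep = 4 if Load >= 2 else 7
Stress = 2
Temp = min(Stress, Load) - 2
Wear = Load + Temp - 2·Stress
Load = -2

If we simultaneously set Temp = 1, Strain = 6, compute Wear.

The joint intervention fixes Temp = 1, Strain = 6, removing each variable's own equation.
Wear = Load + Temp - 2·Stress  [with Load=-2, Temp=1, Stress=2]  = -5

-5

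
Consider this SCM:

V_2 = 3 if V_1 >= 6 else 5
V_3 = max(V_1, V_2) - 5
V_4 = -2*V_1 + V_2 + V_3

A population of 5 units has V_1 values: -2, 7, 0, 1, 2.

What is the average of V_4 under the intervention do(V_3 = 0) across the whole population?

1.4

do(V_3=0) breaks V_3's dependence on V_1. With V_3=0 fixed, V_4 across the units is 9, -11, 5, 3, 1, mean 1.4.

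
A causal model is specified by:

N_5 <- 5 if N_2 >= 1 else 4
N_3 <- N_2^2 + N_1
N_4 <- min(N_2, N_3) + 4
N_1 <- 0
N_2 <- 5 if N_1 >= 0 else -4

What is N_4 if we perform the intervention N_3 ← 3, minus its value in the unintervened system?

-2

The intervention breaks the incoming arrows to N_3: N_3 <- N_2^2 + N_1 no longer applies, and N_3 = 3.
N_2 = 5 if N_1 >= 0 else -4  [with N_1=0]  = 5
N_4 = min(N_2, N_3) + 4  [with N_2=5, N_3=3]  = 7
Without intervention: N_2 = 5 if N_1 >= 0 else -4  [with N_1=0]  = 5; N_3 = N_2^2 + N_1  [with N_2=5, N_1=0]  = 25; N_4 = min(N_2, N_3) + 4  [with N_2=5, N_3=25]  = 9.
Change = 7 − 9 = -2.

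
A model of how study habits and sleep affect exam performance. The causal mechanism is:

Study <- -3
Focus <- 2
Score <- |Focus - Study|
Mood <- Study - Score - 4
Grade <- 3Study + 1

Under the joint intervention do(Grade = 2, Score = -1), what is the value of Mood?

-6

Under do(Grade = 2, Score = -1), each intervened variable's structural equation is replaced by its fixed value.
Mood = Study - Score - 4  [with Study=-3, Score=-1]  = -6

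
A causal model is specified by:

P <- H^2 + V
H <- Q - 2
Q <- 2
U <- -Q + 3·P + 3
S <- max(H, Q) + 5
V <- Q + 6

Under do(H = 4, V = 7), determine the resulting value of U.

70

Under do(H = 4, V = 7), each intervened variable's structural equation is replaced by its fixed value.
P = H^2 + V  [with H=4, V=7]  = 23
U = -Q + 3·P + 3  [with Q=2, P=23]  = 70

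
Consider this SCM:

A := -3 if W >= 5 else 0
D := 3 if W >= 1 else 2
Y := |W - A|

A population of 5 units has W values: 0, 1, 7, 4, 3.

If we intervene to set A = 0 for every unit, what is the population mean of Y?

3

The intervention sets A=0 in all 5 units regardless of W. Recomputing Y per unit gives 0, 1, 7, 4, 3; average 3.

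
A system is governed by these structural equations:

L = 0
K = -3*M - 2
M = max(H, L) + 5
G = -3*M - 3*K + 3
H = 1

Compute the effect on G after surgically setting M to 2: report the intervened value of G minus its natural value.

-24

do(M=2) replaces the equation M = max(H, L) + 5 with the constant M = 2.
K = -3*M - 2  [with M=2]  = -8
G = -3*M - 3*K + 3  [with M=2, K=-8]  = 21
Without intervention: M = max(H, L) + 5  [with H=1, L=0]  = 6; K = -3*M - 2  [with M=6]  = -20; G = -3*M - 3*K + 3  [with M=6, K=-20]  = 45.
Change = 21 − 45 = -24.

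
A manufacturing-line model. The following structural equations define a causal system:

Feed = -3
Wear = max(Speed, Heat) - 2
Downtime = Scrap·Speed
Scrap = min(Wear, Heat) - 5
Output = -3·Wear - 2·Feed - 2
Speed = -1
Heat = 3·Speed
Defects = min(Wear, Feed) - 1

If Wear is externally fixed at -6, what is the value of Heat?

-3

Under do(Wear=-6), the mechanism Wear = max(Speed, Heat) - 2 is discarded; Wear is fixed at -6.
Since Heat is not a descendant of the intervened variable, it is unaffected.
Heat = 3·Speed  [with Speed=-1]  = -3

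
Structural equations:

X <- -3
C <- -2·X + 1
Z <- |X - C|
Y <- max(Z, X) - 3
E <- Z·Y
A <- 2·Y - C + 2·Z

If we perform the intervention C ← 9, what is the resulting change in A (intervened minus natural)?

Under do(C=9), the mechanism C <- -2·X + 1 is discarded; C is fixed at 9.
Z = |X - C|  [with X=-3, C=9]  = 12
Y = max(Z, X) - 3  [with Z=12, X=-3]  = 9
A = 2·Y - C + 2·Z  [with Y=9, C=9, Z=12]  = 33
Without intervention: C = -2·X + 1  [with X=-3]  = 7; Z = |X - C|  [with X=-3, C=7]  = 10; Y = max(Z, X) - 3  [with Z=10, X=-3]  = 7; A = 2·Y - C + 2·Z  [with Y=7, C=7, Z=10]  = 27.
Change = 33 − 27 = 6.

6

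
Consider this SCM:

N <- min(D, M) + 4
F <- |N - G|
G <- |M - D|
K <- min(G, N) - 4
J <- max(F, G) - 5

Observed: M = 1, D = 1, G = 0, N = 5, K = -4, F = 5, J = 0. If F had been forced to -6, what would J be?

-5

Intervening sets F = -6 and removes its equation (F <- |N - G|).
G = |M - D|  [with M=1, D=1]  = 0
J = max(F, G) - 5  [with F=-6, G=0]  = -5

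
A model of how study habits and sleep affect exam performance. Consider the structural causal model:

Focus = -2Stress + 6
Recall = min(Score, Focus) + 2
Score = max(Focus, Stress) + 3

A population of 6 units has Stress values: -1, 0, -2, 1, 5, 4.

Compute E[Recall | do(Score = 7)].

do(Score=7) breaks Score's dependence on Stress. With Score=7 fixed, Recall across the units is 9, 8, 9, 6, -2, 0, mean 5.

5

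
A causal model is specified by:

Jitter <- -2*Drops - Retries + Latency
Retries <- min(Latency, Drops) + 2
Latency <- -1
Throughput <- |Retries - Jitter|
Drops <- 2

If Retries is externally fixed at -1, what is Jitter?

The intervention breaks the incoming arrows to Retries: Retries <- min(Latency, Drops) + 2 no longer applies, and Retries = -1.
Jitter = -2*Drops - Retries + Latency  [with Drops=2, Retries=-1, Latency=-1]  = -4

-4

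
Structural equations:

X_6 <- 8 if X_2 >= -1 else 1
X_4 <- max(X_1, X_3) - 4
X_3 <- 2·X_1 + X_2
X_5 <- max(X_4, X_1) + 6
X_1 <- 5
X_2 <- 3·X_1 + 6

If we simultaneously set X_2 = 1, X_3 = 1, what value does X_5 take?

Under do(X_2 = 1, X_3 = 1), each intervened variable's structural equation is replaced by its fixed value.
X_4 = max(X_1, X_3) - 4  [with X_1=5, X_3=1]  = 1
X_5 = max(X_4, X_1) + 6  [with X_4=1, X_1=5]  = 11

11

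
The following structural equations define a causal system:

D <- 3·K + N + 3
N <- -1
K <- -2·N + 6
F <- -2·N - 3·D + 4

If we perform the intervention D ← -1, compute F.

9

The intervention breaks the incoming arrows to D: D <- 3·K + N + 3 no longer applies, and D = -1.
F = -2·N - 3·D + 4  [with N=-1, D=-1]  = 9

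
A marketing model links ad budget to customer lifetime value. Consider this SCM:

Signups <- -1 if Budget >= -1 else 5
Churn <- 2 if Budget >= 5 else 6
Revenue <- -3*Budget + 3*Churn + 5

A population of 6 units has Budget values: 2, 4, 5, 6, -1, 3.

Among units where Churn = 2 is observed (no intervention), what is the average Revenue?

Observing Churn=2 restricts to units where Churn's equation naturally yields 2: Budget ∈ {5, 6}. In that subpopulation Revenue = -4, -7, mean -5.5.

-5.5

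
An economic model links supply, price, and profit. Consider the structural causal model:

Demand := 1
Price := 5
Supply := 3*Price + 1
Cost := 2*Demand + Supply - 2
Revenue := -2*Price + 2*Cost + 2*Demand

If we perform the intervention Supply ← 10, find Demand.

1

Under do(Supply=10), the mechanism Supply := 3*Price + 1 is discarded; Supply is fixed at 10.
Demand is not downstream of the intervention, so its value is determined by the original equations.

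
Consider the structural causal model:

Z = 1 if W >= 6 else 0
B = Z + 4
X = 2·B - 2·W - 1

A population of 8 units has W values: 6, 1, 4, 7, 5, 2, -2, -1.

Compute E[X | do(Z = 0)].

Every unit gets Z=0 under the intervention. X values become -5, 5, -1, -7, -3, 3, 11, 9; E[X|do(Z=0)] = 1.5.

1.5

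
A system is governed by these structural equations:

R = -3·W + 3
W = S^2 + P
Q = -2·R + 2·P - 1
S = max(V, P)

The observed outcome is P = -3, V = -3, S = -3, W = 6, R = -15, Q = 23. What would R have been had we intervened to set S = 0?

12

do(S=0) replaces the equation S = max(V, P) with the constant S = 0.
W = S^2 + P  [with S=0, P=-3]  = -3
R = -3·W + 3  [with W=-3]  = 12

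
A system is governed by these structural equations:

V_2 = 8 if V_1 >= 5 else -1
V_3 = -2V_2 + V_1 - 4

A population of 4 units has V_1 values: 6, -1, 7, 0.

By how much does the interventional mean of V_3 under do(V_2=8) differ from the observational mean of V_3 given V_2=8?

-3.5

Every unit gets V_2=8 under the intervention. V_3 values become -14, -21, -13, -20; E[V_3|do(V_2=8)] = -17.
Conditioning on V_2=8 selects the 2 unit(s) with V_1 ∈ {6, 7}. Their V_3 values: -14, -13. Mean = -13.5.
Difference = -17 − (-13.5) = -3.5.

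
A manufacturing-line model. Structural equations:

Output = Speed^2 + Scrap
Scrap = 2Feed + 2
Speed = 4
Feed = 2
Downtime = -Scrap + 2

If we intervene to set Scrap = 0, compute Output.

The intervention breaks the incoming arrows to Scrap: Scrap = 2Feed + 2 no longer applies, and Scrap = 0.
Output = Speed^2 + Scrap  [with Speed=4, Scrap=0]  = 16

16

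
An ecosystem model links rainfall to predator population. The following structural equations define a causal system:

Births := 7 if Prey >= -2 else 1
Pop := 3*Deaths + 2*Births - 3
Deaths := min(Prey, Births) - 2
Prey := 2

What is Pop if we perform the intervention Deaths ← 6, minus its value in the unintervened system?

The intervention breaks the incoming arrows to Deaths: Deaths := min(Prey, Births) - 2 no longer applies, and Deaths = 6.
Births = 7 if Prey >= -2 else 1  [with Prey=2]  = 7
Pop = 3*Deaths + 2*Births - 3  [with Deaths=6, Births=7]  = 29
Without intervention: Births = 7 if Prey >= -2 else 1  [with Prey=2]  = 7; Deaths = min(Prey, Births) - 2  [with Prey=2, Births=7]  = 0; Pop = 3*Deaths + 2*Births - 3  [with Deaths=0, Births=7]  = 11.
Change = 29 − 11 = 18.

18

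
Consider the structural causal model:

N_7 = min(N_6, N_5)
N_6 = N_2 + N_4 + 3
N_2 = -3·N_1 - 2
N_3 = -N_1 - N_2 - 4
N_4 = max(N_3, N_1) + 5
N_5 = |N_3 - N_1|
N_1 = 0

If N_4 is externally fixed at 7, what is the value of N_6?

8

Under do(N_4=7), the mechanism N_4 = max(N_3, N_1) + 5 is discarded; N_4 is fixed at 7.
N_2 = -3·N_1 - 2  [with N_1=0]  = -2
N_6 = N_2 + N_4 + 3  [with N_2=-2, N_4=7]  = 8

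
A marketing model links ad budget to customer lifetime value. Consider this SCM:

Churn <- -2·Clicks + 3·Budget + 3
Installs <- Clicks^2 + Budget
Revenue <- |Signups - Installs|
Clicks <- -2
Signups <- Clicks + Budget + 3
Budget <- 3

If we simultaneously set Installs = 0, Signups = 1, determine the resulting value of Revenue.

Setting Installs = 0, Signups = 1 by intervention discards those variables' equations.
Revenue = |Signups - Installs|  [with Signups=1, Installs=0]  = 1

1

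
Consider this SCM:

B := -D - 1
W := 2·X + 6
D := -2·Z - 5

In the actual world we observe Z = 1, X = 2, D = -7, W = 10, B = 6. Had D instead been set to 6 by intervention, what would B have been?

-7

do(D=6) replaces the equation D := -2·Z - 5 with the constant D = 6.
B = -D - 1  [with D=6]  = -7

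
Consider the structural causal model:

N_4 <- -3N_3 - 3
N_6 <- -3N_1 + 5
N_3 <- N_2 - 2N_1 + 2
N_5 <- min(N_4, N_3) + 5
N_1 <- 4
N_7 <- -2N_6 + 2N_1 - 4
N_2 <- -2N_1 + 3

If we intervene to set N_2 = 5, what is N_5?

4

do(N_2=5) replaces the equation N_2 <- -2N_1 + 3 with the constant N_2 = 5.
N_3 = N_2 - 2N_1 + 2  [with N_2=5, N_1=4]  = -1
N_4 = -3N_3 - 3  [with N_3=-1]  = 0
N_5 = min(N_4, N_3) + 5  [with N_4=0, N_3=-1]  = 4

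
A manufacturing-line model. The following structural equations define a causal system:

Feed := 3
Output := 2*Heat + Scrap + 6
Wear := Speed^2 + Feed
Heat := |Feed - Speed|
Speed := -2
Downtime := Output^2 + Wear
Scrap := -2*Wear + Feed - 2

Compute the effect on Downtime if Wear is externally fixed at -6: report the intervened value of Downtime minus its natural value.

819

The intervention breaks the incoming arrows to Wear: Wear := Speed^2 + Feed no longer applies, and Wear = -6.
Heat = |Feed - Speed|  [with Feed=3, Speed=-2]  = 5
Scrap = -2*Wear + Feed - 2  [with Wear=-6, Feed=3]  = 13
Output = 2*Heat + Scrap + 6  [with Heat=5, Scrap=13]  = 29
Downtime = Output^2 + Wear  [with Output=29, Wear=-6]  = 835
Without intervention: Heat = |Feed - Speed|  [with Feed=3, Speed=-2]  = 5; Wear = Speed^2 + Feed  [with Speed=-2, Feed=3]  = 7; Scrap = -2*Wear + Feed - 2  [with Wear=7, Feed=3]  = -13; Output = 2*Heat + Scrap + 6  [with Heat=5, Scrap=-13]  = 3; Downtime = Output^2 + Wear  [with Output=3, Wear=7]  = 16.
Change = 835 − 16 = 819.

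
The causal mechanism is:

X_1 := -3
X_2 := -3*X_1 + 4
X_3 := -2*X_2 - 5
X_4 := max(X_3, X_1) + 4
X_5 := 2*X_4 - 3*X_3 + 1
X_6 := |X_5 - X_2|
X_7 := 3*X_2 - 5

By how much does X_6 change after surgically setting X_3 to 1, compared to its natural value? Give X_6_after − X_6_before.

The intervention breaks the incoming arrows to X_3: X_3 := -2*X_2 - 5 no longer applies, and X_3 = 1.
X_2 = -3*X_1 + 4  [with X_1=-3]  = 13
X_4 = max(X_3, X_1) + 4  [with X_3=1, X_1=-3]  = 5
X_5 = 2*X_4 - 3*X_3 + 1  [with X_4=5, X_3=1]  = 8
X_6 = |X_5 - X_2|  [with X_5=8, X_2=13]  = 5
Without intervention: X_2 = -3*X_1 + 4  [with X_1=-3]  = 13; X_3 = -2*X_2 - 5  [with X_2=13]  = -31; X_4 = max(X_3, X_1) + 4  [with X_3=-31, X_1=-3]  = 1; X_5 = 2*X_4 - 3*X_3 + 1  [with X_4=1, X_3=-31]  = 96; X_6 = |X_5 - X_2|  [with X_5=96, X_2=13]  = 83.
Change = 5 − 83 = -78.

-78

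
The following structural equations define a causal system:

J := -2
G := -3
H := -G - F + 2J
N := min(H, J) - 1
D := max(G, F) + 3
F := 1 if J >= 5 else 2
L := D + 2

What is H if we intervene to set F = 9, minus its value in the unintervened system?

The intervention breaks the incoming arrows to F: F := 1 if J >= 5 else 2 no longer applies, and F = 9.
H = -G - F + 2J  [with G=-3, F=9, J=-2]  = -10
Without intervention: F = 1 if J >= 5 else 2  [with J=-2]  = 2; H = -G - F + 2J  [with G=-3, F=2, J=-2]  = -3.
Change = -10 − (-3) = -7.

-7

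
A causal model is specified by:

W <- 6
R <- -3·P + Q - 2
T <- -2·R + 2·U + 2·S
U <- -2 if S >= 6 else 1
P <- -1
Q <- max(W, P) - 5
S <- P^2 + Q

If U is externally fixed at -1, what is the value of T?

-2

Intervening sets U = -1 and removes its equation (U <- -2 if S >= 6 else 1).
Q = max(W, P) - 5  [with W=6, P=-1]  = 1
S = P^2 + Q  [with P=-1, Q=1]  = 2
R = -3·P + Q - 2  [with P=-1, Q=1]  = 2
T = -2·R + 2·U + 2·S  [with R=2, U=-1, S=2]  = -2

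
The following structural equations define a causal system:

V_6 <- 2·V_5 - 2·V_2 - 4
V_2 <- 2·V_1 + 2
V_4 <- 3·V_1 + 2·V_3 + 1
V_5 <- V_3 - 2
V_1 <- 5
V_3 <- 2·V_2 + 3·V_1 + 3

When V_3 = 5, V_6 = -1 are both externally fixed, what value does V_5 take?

3

The joint intervention fixes V_3 = 5, V_6 = -1, removing each variable's own equation.
V_5 = V_3 - 2  [with V_3=5]  = 3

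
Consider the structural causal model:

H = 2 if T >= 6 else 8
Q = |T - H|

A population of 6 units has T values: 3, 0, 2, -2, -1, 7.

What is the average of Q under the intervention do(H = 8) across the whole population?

Every unit gets H=8 under the intervention. Q values become 5, 8, 6, 10, 9, 1; E[Q|do(H=8)] = 6.5.

6.5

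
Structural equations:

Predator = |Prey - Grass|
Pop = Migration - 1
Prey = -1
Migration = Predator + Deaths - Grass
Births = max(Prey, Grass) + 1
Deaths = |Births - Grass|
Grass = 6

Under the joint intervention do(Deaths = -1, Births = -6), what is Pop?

-1

Setting Deaths = -1, Births = -6 by intervention discards those variables' equations.
Predator = |Prey - Grass|  [with Prey=-1, Grass=6]  = 7
Migration = Predator + Deaths - Grass  [with Predator=7, Deaths=-1, Grass=6]  = 0
Pop = Migration - 1  [with Migration=0]  = -1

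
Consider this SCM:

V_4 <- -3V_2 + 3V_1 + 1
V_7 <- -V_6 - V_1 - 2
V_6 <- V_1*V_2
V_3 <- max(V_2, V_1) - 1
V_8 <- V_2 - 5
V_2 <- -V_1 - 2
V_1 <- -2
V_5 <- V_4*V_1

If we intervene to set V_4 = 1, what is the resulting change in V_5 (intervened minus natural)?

-12

Intervening sets V_4 = 1 and removes its equation (V_4 <- -3V_2 + 3V_1 + 1).
V_5 = V_4*V_1  [with V_4=1, V_1=-2]  = -2
Without intervention: V_2 = -V_1 - 2  [with V_1=-2]  = 0; V_4 = -3V_2 + 3V_1 + 1  [with V_2=0, V_1=-2]  = -5; V_5 = V_4*V_1  [with V_4=-5, V_1=-2]  = 10.
Change = -2 − 10 = -12.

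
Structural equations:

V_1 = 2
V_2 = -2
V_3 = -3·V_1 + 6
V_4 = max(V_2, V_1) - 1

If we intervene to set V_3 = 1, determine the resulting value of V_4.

The intervention breaks the incoming arrows to V_3: V_3 = -3·V_1 + 6 no longer applies, and V_3 = 1.
V_4 is not downstream of the intervention, so its value is determined by the original equations.
V_4 = max(V_2, V_1) - 1  [with V_2=-2, V_1=2]  = 1

1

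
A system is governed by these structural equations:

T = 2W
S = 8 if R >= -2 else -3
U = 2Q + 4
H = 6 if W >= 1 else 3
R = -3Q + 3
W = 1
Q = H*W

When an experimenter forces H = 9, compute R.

-24

Under do(H=9), the mechanism H = 6 if W >= 1 else 3 is discarded; H is fixed at 9.
Q = H*W  [with H=9, W=1]  = 9
R = -3Q + 3  [with Q=9]  = -24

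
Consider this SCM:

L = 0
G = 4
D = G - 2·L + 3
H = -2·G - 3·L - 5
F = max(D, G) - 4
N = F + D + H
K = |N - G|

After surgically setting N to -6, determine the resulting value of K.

Intervening sets N = -6 and removes its equation (N = F + D + H).
K = |N - G|  [with N=-6, G=4]  = 10

10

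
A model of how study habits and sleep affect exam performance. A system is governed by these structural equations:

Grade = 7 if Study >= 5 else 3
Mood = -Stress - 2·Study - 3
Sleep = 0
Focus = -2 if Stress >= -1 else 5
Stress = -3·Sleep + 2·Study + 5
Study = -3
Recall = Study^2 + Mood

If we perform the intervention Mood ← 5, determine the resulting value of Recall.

The intervention breaks the incoming arrows to Mood: Mood = -Stress - 2·Study - 3 no longer applies, and Mood = 5.
Recall = Study^2 + Mood  [with Study=-3, Mood=5]  = 14

14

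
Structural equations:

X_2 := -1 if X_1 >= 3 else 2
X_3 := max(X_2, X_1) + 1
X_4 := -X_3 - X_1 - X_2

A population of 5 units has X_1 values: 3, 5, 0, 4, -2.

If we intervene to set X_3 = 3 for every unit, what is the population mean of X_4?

The intervention sets X_3=3 in all 5 units regardless of X_1. Recomputing X_4 per unit gives -5, -7, -5, -6, -3; average -5.2.

-5.2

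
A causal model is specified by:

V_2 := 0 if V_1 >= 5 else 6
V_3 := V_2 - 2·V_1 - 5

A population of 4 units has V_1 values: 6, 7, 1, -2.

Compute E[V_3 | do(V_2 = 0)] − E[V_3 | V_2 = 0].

do(V_2=0) breaks V_2's dependence on V_1. With V_2=0 fixed, V_3 across the units is -17, -19, -7, -1, mean -11.
E[V_3|V_2=0] averages over only the 2 units with V_2=0 (V_1 = 6, 7): V_3 = -17, -19, mean -18.
Difference = -11 − (-18) = 7.

7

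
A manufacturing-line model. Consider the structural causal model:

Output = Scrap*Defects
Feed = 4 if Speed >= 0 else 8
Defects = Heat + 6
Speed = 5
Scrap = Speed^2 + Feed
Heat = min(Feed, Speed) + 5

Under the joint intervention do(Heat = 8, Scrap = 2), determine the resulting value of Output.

Setting Heat = 8, Scrap = 2 by intervention discards those variables' equations.
Defects = Heat + 6  [with Heat=8]  = 14
Output = Scrap*Defects  [with Scrap=2, Defects=14]  = 28

28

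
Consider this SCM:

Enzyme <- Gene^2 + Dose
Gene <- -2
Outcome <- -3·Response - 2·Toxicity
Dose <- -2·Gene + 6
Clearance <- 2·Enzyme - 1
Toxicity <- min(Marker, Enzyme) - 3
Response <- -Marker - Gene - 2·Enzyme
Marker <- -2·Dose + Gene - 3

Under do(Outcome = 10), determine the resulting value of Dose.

The intervention breaks the incoming arrows to Outcome: Outcome <- -3·Response - 2·Toxicity no longer applies, and Outcome = 10.
Dose is not downstream of the intervention, so its value is determined by the original equations.
Dose = -2·Gene + 6  [with Gene=-2]  = 10

10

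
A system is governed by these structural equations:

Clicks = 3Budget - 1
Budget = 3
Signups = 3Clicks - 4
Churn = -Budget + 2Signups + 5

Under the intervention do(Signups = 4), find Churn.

10

The intervention breaks the incoming arrows to Signups: Signups = 3Clicks - 4 no longer applies, and Signups = 4.
Churn = -Budget + 2Signups + 5  [with Budget=3, Signups=4]  = 10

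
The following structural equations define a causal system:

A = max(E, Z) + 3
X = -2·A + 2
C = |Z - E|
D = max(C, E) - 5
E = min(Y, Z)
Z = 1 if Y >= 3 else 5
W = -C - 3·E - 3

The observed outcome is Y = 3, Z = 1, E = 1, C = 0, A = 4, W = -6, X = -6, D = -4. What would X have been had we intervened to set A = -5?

12

Under do(A=-5), the mechanism A = max(E, Z) + 3 is discarded; A is fixed at -5.
X = -2·A + 2  [with A=-5]  = 12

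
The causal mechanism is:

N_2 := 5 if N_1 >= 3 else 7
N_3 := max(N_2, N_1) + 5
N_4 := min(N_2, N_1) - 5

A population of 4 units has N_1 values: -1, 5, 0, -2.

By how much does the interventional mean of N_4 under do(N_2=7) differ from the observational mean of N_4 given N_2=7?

1.5

Under do(N_2=7), N_2's equation is replaced by N_2=7 for every unit. Per-unit N_4: -6, 0, -5, -7. Mean = -4.5.
E[N_4|N_2=7] averages over only the 3 units with N_2=7 (N_1 = -1, 0, -2): N_4 = -6, -5, -7, mean -6.
Difference = -4.5 − (-6) = 1.5.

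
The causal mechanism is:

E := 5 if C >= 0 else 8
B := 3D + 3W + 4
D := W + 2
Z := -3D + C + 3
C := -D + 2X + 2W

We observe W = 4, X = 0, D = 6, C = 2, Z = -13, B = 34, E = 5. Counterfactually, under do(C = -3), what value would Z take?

-18

Intervening sets C = -3 and removes its equation (C := -D + 2X + 2W).
D = W + 2  [with W=4]  = 6
Z = -3D + C + 3  [with D=6, C=-3]  = -18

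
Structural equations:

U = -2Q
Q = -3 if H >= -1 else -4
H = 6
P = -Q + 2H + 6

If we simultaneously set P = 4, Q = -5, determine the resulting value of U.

Setting P = 4, Q = -5 by intervention discards those variables' equations.
U = -2Q  [with Q=-5]  = 10

10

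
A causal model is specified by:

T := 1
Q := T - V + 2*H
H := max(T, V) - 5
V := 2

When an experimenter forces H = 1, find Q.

1

The intervention breaks the incoming arrows to H: H := max(T, V) - 5 no longer applies, and H = 1.
Q = T - V + 2*H  [with T=1, V=2, H=1]  = 1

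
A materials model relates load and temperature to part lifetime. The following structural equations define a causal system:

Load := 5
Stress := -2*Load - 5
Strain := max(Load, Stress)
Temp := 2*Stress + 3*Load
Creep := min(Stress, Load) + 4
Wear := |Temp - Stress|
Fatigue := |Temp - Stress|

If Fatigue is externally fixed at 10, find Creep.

The intervention breaks the incoming arrows to Fatigue: Fatigue := |Temp - Stress| no longer applies, and Fatigue = 10.
Creep is not downstream of the intervention, so its value is determined by the original equations.
Stress = -2*Load - 5  [with Load=5]  = -15
Creep = min(Stress, Load) + 4  [with Stress=-15, Load=5]  = -11

-11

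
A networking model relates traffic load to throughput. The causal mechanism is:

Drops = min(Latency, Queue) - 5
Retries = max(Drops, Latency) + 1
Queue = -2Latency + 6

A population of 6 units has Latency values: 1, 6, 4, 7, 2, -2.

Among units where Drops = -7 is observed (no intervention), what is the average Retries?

2

Conditioning on Drops=-7 selects the 2 unit(s) with Latency ∈ {4, -2}. Their Retries values: 5, -1. Mean = 2.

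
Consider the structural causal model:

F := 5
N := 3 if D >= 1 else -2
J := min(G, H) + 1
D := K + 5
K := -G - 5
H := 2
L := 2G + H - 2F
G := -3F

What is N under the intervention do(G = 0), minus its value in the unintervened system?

The intervention breaks the incoming arrows to G: G := -3F no longer applies, and G = 0.
K = -G - 5  [with G=0]  = -5
D = K + 5  [with K=-5]  = 0
N = 3 if D >= 1 else -2  [with D=0]  = -2
Without intervention: G = -3F  [with F=5]  = -15; K = -G - 5  [with G=-15]  = 10; D = K + 5  [with K=10]  = 15; N = 3 if D >= 1 else -2  [with D=15]  = 3.
Change = -2 − 3 = -5.

-5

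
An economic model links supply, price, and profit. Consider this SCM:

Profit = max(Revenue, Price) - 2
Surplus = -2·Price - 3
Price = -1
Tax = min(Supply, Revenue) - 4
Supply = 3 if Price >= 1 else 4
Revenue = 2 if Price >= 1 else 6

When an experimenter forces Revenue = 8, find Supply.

4

Under do(Revenue=8), the mechanism Revenue = 2 if Price >= 1 else 6 is discarded; Revenue is fixed at 8.
Since Supply is not a descendant of the intervened variable, it is unaffected.
Supply = 3 if Price >= 1 else 4  [with Price=-1]  = 4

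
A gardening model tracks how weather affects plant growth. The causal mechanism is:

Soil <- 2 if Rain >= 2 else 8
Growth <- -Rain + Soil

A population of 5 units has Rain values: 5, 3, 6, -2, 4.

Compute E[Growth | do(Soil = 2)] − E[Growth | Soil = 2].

Every unit gets Soil=2 under the intervention. Growth values become -3, -1, -4, 4, -2; E[Growth|do(Soil=2)] = -1.2.
E[Growth|Soil=2] averages over only the 4 units with Soil=2 (Rain = 5, 3, 6, 4): Growth = -3, -1, -4, -2, mean -2.5.
Difference = -1.2 − (-2.5) = 1.3.

1.3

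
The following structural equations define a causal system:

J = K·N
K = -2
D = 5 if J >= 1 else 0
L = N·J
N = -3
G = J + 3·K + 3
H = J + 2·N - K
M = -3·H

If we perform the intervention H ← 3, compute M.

-9

The intervention breaks the incoming arrows to H: H = J + 2·N - K no longer applies, and H = 3.
M = -3·H  [with H=3]  = -9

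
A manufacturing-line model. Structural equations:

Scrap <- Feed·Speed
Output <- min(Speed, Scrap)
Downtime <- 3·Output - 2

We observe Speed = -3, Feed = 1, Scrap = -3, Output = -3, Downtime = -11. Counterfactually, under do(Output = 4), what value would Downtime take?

Intervening sets Output = 4 and removes its equation (Output <- min(Speed, Scrap)).
Downtime = 3·Output - 2  [with Output=4]  = 10

10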